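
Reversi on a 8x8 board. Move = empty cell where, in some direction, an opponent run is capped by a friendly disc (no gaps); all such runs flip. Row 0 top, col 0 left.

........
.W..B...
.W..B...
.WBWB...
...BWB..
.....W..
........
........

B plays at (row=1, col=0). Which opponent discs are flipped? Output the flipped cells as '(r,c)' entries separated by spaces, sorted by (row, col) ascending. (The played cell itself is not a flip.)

Dir NW: edge -> no flip
Dir N: first cell '.' (not opp) -> no flip
Dir NE: first cell '.' (not opp) -> no flip
Dir W: edge -> no flip
Dir E: opp run (1,1), next='.' -> no flip
Dir SW: edge -> no flip
Dir S: first cell '.' (not opp) -> no flip
Dir SE: opp run (2,1) capped by B -> flip

Answer: (2,1)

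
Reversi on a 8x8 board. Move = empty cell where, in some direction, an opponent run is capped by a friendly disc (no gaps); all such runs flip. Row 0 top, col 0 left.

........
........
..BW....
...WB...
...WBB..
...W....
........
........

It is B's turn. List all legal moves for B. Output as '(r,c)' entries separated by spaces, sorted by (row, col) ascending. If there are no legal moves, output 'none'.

(1,2): flips 1 -> legal
(1,3): no bracket -> illegal
(1,4): no bracket -> illegal
(2,4): flips 1 -> legal
(3,2): flips 1 -> legal
(4,2): flips 1 -> legal
(5,2): flips 1 -> legal
(5,4): no bracket -> illegal
(6,2): flips 1 -> legal
(6,3): no bracket -> illegal
(6,4): no bracket -> illegal

Answer: (1,2) (2,4) (3,2) (4,2) (5,2) (6,2)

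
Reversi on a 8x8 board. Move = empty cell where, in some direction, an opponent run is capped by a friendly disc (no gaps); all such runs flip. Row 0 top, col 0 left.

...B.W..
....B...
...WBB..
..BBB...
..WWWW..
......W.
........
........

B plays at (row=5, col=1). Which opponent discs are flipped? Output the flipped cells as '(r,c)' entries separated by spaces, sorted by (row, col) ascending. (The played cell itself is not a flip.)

Answer: (4,2)

Derivation:
Dir NW: first cell '.' (not opp) -> no flip
Dir N: first cell '.' (not opp) -> no flip
Dir NE: opp run (4,2) capped by B -> flip
Dir W: first cell '.' (not opp) -> no flip
Dir E: first cell '.' (not opp) -> no flip
Dir SW: first cell '.' (not opp) -> no flip
Dir S: first cell '.' (not opp) -> no flip
Dir SE: first cell '.' (not opp) -> no flip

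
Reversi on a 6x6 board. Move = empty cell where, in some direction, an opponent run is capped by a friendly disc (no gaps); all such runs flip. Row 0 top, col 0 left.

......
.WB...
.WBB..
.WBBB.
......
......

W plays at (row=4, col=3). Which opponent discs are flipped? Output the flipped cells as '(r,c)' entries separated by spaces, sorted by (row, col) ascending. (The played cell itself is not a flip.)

Dir NW: opp run (3,2) capped by W -> flip
Dir N: opp run (3,3) (2,3), next='.' -> no flip
Dir NE: opp run (3,4), next='.' -> no flip
Dir W: first cell '.' (not opp) -> no flip
Dir E: first cell '.' (not opp) -> no flip
Dir SW: first cell '.' (not opp) -> no flip
Dir S: first cell '.' (not opp) -> no flip
Dir SE: first cell '.' (not opp) -> no flip

Answer: (3,2)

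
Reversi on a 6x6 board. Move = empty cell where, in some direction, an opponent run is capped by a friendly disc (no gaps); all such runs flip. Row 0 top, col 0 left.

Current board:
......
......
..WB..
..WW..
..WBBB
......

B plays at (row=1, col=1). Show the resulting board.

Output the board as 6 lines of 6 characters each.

Answer: ......
.B....
..BB..
..WB..
..WBBB
......

Derivation:
Place B at (1,1); scan 8 dirs for brackets.
Dir NW: first cell '.' (not opp) -> no flip
Dir N: first cell '.' (not opp) -> no flip
Dir NE: first cell '.' (not opp) -> no flip
Dir W: first cell '.' (not opp) -> no flip
Dir E: first cell '.' (not opp) -> no flip
Dir SW: first cell '.' (not opp) -> no flip
Dir S: first cell '.' (not opp) -> no flip
Dir SE: opp run (2,2) (3,3) capped by B -> flip
All flips: (2,2) (3,3)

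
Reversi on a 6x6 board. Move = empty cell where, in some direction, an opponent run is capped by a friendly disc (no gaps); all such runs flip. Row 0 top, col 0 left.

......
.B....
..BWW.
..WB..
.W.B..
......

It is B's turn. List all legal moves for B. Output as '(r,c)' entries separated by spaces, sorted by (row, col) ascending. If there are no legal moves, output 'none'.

Answer: (1,3) (1,5) (2,1) (2,5) (3,1) (4,2)

Derivation:
(1,2): no bracket -> illegal
(1,3): flips 1 -> legal
(1,4): no bracket -> illegal
(1,5): flips 1 -> legal
(2,1): flips 1 -> legal
(2,5): flips 2 -> legal
(3,0): no bracket -> illegal
(3,1): flips 1 -> legal
(3,4): no bracket -> illegal
(3,5): no bracket -> illegal
(4,0): no bracket -> illegal
(4,2): flips 1 -> legal
(5,0): no bracket -> illegal
(5,1): no bracket -> illegal
(5,2): no bracket -> illegal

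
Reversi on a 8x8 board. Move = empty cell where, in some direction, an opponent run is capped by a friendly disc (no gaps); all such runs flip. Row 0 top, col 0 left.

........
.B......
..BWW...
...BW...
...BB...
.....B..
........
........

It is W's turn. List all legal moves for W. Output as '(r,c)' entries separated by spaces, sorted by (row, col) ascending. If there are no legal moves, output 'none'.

Answer: (2,1) (3,2) (4,2) (5,2) (5,3) (5,4)

Derivation:
(0,0): no bracket -> illegal
(0,1): no bracket -> illegal
(0,2): no bracket -> illegal
(1,0): no bracket -> illegal
(1,2): no bracket -> illegal
(1,3): no bracket -> illegal
(2,0): no bracket -> illegal
(2,1): flips 1 -> legal
(3,1): no bracket -> illegal
(3,2): flips 1 -> legal
(3,5): no bracket -> illegal
(4,2): flips 1 -> legal
(4,5): no bracket -> illegal
(4,6): no bracket -> illegal
(5,2): flips 1 -> legal
(5,3): flips 2 -> legal
(5,4): flips 1 -> legal
(5,6): no bracket -> illegal
(6,4): no bracket -> illegal
(6,5): no bracket -> illegal
(6,6): no bracket -> illegal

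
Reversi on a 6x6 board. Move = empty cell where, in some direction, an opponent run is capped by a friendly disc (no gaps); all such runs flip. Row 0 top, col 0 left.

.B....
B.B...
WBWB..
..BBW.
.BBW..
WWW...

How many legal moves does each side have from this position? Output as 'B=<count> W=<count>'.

Answer: B=7 W=9

Derivation:
-- B to move --
(1,1): flips 1 -> legal
(1,3): no bracket -> illegal
(2,4): no bracket -> illegal
(2,5): no bracket -> illegal
(3,0): flips 1 -> legal
(3,1): no bracket -> illegal
(3,5): flips 1 -> legal
(4,0): no bracket -> illegal
(4,4): flips 1 -> legal
(4,5): flips 1 -> legal
(5,3): flips 1 -> legal
(5,4): flips 1 -> legal
B mobility = 7
-- W to move --
(0,0): flips 1 -> legal
(0,2): flips 1 -> legal
(0,3): no bracket -> illegal
(1,1): no bracket -> illegal
(1,3): flips 2 -> legal
(1,4): flips 3 -> legal
(2,4): flips 3 -> legal
(3,0): flips 1 -> legal
(3,1): flips 3 -> legal
(4,0): flips 2 -> legal
(4,4): flips 1 -> legal
(5,3): no bracket -> illegal
W mobility = 9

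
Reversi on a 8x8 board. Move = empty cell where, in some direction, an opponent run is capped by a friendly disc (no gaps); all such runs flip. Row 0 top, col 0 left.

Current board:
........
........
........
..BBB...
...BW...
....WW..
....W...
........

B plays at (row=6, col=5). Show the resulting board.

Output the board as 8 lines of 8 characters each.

Place B at (6,5); scan 8 dirs for brackets.
Dir NW: opp run (5,4) capped by B -> flip
Dir N: opp run (5,5), next='.' -> no flip
Dir NE: first cell '.' (not opp) -> no flip
Dir W: opp run (6,4), next='.' -> no flip
Dir E: first cell '.' (not opp) -> no flip
Dir SW: first cell '.' (not opp) -> no flip
Dir S: first cell '.' (not opp) -> no flip
Dir SE: first cell '.' (not opp) -> no flip
All flips: (5,4)

Answer: ........
........
........
..BBB...
...BW...
....BW..
....WB..
........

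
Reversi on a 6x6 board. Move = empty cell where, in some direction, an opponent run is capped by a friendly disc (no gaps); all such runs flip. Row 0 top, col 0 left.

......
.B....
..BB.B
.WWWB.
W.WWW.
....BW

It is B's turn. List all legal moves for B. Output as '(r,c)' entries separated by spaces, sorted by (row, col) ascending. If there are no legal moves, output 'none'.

(2,0): no bracket -> illegal
(2,1): flips 2 -> legal
(2,4): no bracket -> illegal
(3,0): flips 3 -> legal
(3,5): no bracket -> illegal
(4,1): flips 1 -> legal
(4,5): no bracket -> illegal
(5,0): no bracket -> illegal
(5,1): no bracket -> illegal
(5,2): flips 3 -> legal
(5,3): flips 2 -> legal

Answer: (2,1) (3,0) (4,1) (5,2) (5,3)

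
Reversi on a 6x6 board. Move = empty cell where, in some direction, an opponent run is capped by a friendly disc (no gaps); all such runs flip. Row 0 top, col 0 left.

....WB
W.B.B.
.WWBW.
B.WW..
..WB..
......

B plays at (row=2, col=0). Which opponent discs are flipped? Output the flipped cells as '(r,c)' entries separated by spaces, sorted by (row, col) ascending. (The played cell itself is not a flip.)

Dir NW: edge -> no flip
Dir N: opp run (1,0), next='.' -> no flip
Dir NE: first cell '.' (not opp) -> no flip
Dir W: edge -> no flip
Dir E: opp run (2,1) (2,2) capped by B -> flip
Dir SW: edge -> no flip
Dir S: first cell 'B' (not opp) -> no flip
Dir SE: first cell '.' (not opp) -> no flip

Answer: (2,1) (2,2)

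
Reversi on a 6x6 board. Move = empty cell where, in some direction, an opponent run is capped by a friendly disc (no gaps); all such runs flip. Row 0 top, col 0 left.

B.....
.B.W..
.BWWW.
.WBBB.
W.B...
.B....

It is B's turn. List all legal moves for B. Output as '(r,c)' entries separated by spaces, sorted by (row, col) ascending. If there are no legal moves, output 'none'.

Answer: (0,3) (1,2) (1,4) (1,5) (2,0) (2,5) (3,0) (4,1)

Derivation:
(0,2): no bracket -> illegal
(0,3): flips 2 -> legal
(0,4): no bracket -> illegal
(1,2): flips 2 -> legal
(1,4): flips 2 -> legal
(1,5): flips 1 -> legal
(2,0): flips 1 -> legal
(2,5): flips 3 -> legal
(3,0): flips 1 -> legal
(3,5): no bracket -> illegal
(4,1): flips 1 -> legal
(5,0): no bracket -> illegal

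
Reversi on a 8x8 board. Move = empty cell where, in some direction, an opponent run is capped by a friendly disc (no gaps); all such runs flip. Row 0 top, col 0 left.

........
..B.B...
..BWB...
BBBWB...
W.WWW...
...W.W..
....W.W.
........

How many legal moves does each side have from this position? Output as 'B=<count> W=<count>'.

Answer: B=6 W=13

Derivation:
-- B to move --
(1,3): no bracket -> illegal
(3,5): no bracket -> illegal
(4,1): no bracket -> illegal
(4,5): no bracket -> illegal
(4,6): no bracket -> illegal
(5,0): flips 1 -> legal
(5,1): flips 2 -> legal
(5,2): flips 2 -> legal
(5,4): flips 2 -> legal
(5,6): no bracket -> illegal
(5,7): no bracket -> illegal
(6,2): no bracket -> illegal
(6,3): no bracket -> illegal
(6,5): no bracket -> illegal
(6,7): no bracket -> illegal
(7,3): no bracket -> illegal
(7,4): no bracket -> illegal
(7,5): flips 3 -> legal
(7,6): no bracket -> illegal
(7,7): flips 4 -> legal
B mobility = 6
-- W to move --
(0,1): flips 1 -> legal
(0,2): flips 3 -> legal
(0,3): no bracket -> illegal
(0,4): flips 3 -> legal
(0,5): flips 1 -> legal
(1,1): flips 1 -> legal
(1,3): flips 2 -> legal
(1,5): flips 1 -> legal
(2,0): flips 2 -> legal
(2,1): flips 2 -> legal
(2,5): flips 2 -> legal
(3,5): flips 1 -> legal
(4,1): flips 1 -> legal
(4,5): flips 1 -> legal
W mobility = 13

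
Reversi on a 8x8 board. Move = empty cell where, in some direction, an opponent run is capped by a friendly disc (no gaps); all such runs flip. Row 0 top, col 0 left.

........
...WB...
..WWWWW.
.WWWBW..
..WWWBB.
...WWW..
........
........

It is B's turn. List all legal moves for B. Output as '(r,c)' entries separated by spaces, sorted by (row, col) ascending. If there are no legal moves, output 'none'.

Answer: (0,2) (1,2) (1,5) (1,6) (3,0) (3,6) (4,1) (5,2) (6,3) (6,4) (6,5)

Derivation:
(0,2): flips 3 -> legal
(0,3): no bracket -> illegal
(0,4): no bracket -> illegal
(1,1): no bracket -> illegal
(1,2): flips 2 -> legal
(1,5): flips 2 -> legal
(1,6): flips 1 -> legal
(1,7): no bracket -> illegal
(2,0): no bracket -> illegal
(2,1): no bracket -> illegal
(2,7): no bracket -> illegal
(3,0): flips 3 -> legal
(3,6): flips 2 -> legal
(3,7): no bracket -> illegal
(4,0): no bracket -> illegal
(4,1): flips 5 -> legal
(5,1): no bracket -> illegal
(5,2): flips 1 -> legal
(5,6): no bracket -> illegal
(6,2): no bracket -> illegal
(6,3): flips 1 -> legal
(6,4): flips 3 -> legal
(6,5): flips 1 -> legal
(6,6): no bracket -> illegal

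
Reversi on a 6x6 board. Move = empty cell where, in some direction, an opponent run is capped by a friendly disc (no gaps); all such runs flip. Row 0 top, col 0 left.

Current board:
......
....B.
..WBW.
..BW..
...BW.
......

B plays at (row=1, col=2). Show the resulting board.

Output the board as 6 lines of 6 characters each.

Answer: ......
..B.B.
..BBW.
..BW..
...BW.
......

Derivation:
Place B at (1,2); scan 8 dirs for brackets.
Dir NW: first cell '.' (not opp) -> no flip
Dir N: first cell '.' (not opp) -> no flip
Dir NE: first cell '.' (not opp) -> no flip
Dir W: first cell '.' (not opp) -> no flip
Dir E: first cell '.' (not opp) -> no flip
Dir SW: first cell '.' (not opp) -> no flip
Dir S: opp run (2,2) capped by B -> flip
Dir SE: first cell 'B' (not opp) -> no flip
All flips: (2,2)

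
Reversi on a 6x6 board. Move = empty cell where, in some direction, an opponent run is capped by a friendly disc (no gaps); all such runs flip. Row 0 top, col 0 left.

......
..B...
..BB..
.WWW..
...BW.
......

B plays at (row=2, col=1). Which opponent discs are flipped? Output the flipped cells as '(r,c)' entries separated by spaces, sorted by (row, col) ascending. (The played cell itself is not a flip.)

Dir NW: first cell '.' (not opp) -> no flip
Dir N: first cell '.' (not opp) -> no flip
Dir NE: first cell 'B' (not opp) -> no flip
Dir W: first cell '.' (not opp) -> no flip
Dir E: first cell 'B' (not opp) -> no flip
Dir SW: first cell '.' (not opp) -> no flip
Dir S: opp run (3,1), next='.' -> no flip
Dir SE: opp run (3,2) capped by B -> flip

Answer: (3,2)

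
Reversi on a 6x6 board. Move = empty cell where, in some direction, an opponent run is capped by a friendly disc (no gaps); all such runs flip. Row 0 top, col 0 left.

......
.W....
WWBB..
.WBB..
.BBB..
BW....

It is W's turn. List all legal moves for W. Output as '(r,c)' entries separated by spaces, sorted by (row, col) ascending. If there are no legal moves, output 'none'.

Answer: (1,3) (2,4) (3,4) (4,4) (5,3) (5,4)

Derivation:
(1,2): no bracket -> illegal
(1,3): flips 1 -> legal
(1,4): no bracket -> illegal
(2,4): flips 4 -> legal
(3,0): no bracket -> illegal
(3,4): flips 2 -> legal
(4,0): no bracket -> illegal
(4,4): flips 2 -> legal
(5,2): no bracket -> illegal
(5,3): flips 1 -> legal
(5,4): flips 2 -> legal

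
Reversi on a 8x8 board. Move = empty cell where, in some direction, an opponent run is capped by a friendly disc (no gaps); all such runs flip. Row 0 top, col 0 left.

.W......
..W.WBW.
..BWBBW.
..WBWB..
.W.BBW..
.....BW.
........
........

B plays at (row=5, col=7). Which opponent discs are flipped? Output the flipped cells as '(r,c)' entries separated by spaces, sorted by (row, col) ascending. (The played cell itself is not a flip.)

Answer: (5,6)

Derivation:
Dir NW: first cell '.' (not opp) -> no flip
Dir N: first cell '.' (not opp) -> no flip
Dir NE: edge -> no flip
Dir W: opp run (5,6) capped by B -> flip
Dir E: edge -> no flip
Dir SW: first cell '.' (not opp) -> no flip
Dir S: first cell '.' (not opp) -> no flip
Dir SE: edge -> no flip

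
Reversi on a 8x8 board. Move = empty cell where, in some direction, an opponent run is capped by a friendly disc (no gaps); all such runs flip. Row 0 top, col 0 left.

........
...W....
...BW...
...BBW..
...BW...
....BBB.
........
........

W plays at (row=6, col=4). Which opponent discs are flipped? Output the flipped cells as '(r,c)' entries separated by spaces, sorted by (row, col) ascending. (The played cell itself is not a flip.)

Answer: (5,4)

Derivation:
Dir NW: first cell '.' (not opp) -> no flip
Dir N: opp run (5,4) capped by W -> flip
Dir NE: opp run (5,5), next='.' -> no flip
Dir W: first cell '.' (not opp) -> no flip
Dir E: first cell '.' (not opp) -> no flip
Dir SW: first cell '.' (not opp) -> no flip
Dir S: first cell '.' (not opp) -> no flip
Dir SE: first cell '.' (not opp) -> no flip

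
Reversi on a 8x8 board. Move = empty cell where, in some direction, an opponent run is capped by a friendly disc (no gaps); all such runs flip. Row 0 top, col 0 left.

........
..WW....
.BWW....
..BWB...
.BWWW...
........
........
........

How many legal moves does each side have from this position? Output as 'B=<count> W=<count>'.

Answer: B=8 W=10

Derivation:
-- B to move --
(0,1): flips 2 -> legal
(0,2): flips 2 -> legal
(0,3): flips 1 -> legal
(0,4): no bracket -> illegal
(1,1): no bracket -> illegal
(1,4): flips 1 -> legal
(2,4): flips 2 -> legal
(3,1): no bracket -> illegal
(3,5): no bracket -> illegal
(4,5): flips 3 -> legal
(5,1): no bracket -> illegal
(5,2): flips 2 -> legal
(5,3): no bracket -> illegal
(5,4): flips 2 -> legal
(5,5): no bracket -> illegal
B mobility = 8
-- W to move --
(1,0): flips 2 -> legal
(1,1): no bracket -> illegal
(2,0): flips 1 -> legal
(2,4): flips 1 -> legal
(2,5): flips 1 -> legal
(3,0): flips 1 -> legal
(3,1): flips 1 -> legal
(3,5): flips 1 -> legal
(4,0): flips 1 -> legal
(4,5): flips 1 -> legal
(5,0): flips 2 -> legal
(5,1): no bracket -> illegal
(5,2): no bracket -> illegal
W mobility = 10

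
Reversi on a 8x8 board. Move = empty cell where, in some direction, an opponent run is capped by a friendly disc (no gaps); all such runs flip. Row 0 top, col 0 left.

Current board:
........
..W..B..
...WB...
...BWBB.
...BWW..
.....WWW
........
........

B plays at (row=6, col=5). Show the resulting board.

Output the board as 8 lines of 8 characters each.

Place B at (6,5); scan 8 dirs for brackets.
Dir NW: first cell '.' (not opp) -> no flip
Dir N: opp run (5,5) (4,5) capped by B -> flip
Dir NE: opp run (5,6), next='.' -> no flip
Dir W: first cell '.' (not opp) -> no flip
Dir E: first cell '.' (not opp) -> no flip
Dir SW: first cell '.' (not opp) -> no flip
Dir S: first cell '.' (not opp) -> no flip
Dir SE: first cell '.' (not opp) -> no flip
All flips: (4,5) (5,5)

Answer: ........
..W..B..
...WB...
...BWBB.
...BWB..
.....BWW
.....B..
........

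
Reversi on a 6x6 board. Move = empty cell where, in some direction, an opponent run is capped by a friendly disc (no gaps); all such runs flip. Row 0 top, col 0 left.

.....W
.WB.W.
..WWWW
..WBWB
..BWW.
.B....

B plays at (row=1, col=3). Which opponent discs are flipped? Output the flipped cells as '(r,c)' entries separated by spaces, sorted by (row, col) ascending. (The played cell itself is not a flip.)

Answer: (2,3) (2,4)

Derivation:
Dir NW: first cell '.' (not opp) -> no flip
Dir N: first cell '.' (not opp) -> no flip
Dir NE: first cell '.' (not opp) -> no flip
Dir W: first cell 'B' (not opp) -> no flip
Dir E: opp run (1,4), next='.' -> no flip
Dir SW: opp run (2,2), next='.' -> no flip
Dir S: opp run (2,3) capped by B -> flip
Dir SE: opp run (2,4) capped by B -> flip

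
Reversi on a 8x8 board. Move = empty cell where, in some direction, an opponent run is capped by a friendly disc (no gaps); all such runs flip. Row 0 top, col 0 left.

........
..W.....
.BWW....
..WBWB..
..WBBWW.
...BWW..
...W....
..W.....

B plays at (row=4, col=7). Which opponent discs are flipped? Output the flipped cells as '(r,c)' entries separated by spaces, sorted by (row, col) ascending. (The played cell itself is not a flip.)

Dir NW: first cell '.' (not opp) -> no flip
Dir N: first cell '.' (not opp) -> no flip
Dir NE: edge -> no flip
Dir W: opp run (4,6) (4,5) capped by B -> flip
Dir E: edge -> no flip
Dir SW: first cell '.' (not opp) -> no flip
Dir S: first cell '.' (not opp) -> no flip
Dir SE: edge -> no flip

Answer: (4,5) (4,6)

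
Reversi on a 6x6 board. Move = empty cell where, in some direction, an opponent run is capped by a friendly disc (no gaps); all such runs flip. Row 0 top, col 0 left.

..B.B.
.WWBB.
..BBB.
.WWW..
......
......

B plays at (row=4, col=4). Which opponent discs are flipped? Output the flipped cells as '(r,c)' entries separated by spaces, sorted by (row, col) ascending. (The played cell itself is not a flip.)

Answer: (3,3)

Derivation:
Dir NW: opp run (3,3) capped by B -> flip
Dir N: first cell '.' (not opp) -> no flip
Dir NE: first cell '.' (not opp) -> no flip
Dir W: first cell '.' (not opp) -> no flip
Dir E: first cell '.' (not opp) -> no flip
Dir SW: first cell '.' (not opp) -> no flip
Dir S: first cell '.' (not opp) -> no flip
Dir SE: first cell '.' (not opp) -> no flip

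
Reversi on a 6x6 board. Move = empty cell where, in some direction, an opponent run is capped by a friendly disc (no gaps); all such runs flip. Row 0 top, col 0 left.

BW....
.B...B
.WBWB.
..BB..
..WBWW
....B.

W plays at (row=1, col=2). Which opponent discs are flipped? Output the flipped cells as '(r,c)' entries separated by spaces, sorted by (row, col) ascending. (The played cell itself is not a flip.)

Answer: (2,2) (3,2)

Derivation:
Dir NW: first cell 'W' (not opp) -> no flip
Dir N: first cell '.' (not opp) -> no flip
Dir NE: first cell '.' (not opp) -> no flip
Dir W: opp run (1,1), next='.' -> no flip
Dir E: first cell '.' (not opp) -> no flip
Dir SW: first cell 'W' (not opp) -> no flip
Dir S: opp run (2,2) (3,2) capped by W -> flip
Dir SE: first cell 'W' (not opp) -> no flip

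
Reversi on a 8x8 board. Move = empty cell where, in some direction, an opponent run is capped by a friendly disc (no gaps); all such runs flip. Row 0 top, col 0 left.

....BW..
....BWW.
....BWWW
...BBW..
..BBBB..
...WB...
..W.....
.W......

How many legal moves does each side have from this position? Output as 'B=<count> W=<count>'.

Answer: B=9 W=8

Derivation:
-- B to move --
(0,6): flips 2 -> legal
(0,7): flips 2 -> legal
(1,7): flips 4 -> legal
(3,6): flips 2 -> legal
(3,7): flips 2 -> legal
(4,6): flips 1 -> legal
(5,1): no bracket -> illegal
(5,2): flips 1 -> legal
(6,0): no bracket -> illegal
(6,1): no bracket -> illegal
(6,3): flips 1 -> legal
(6,4): flips 1 -> legal
(7,0): no bracket -> illegal
(7,2): no bracket -> illegal
(7,3): no bracket -> illegal
B mobility = 9
-- W to move --
(0,3): flips 2 -> legal
(1,3): flips 2 -> legal
(2,2): no bracket -> illegal
(2,3): flips 4 -> legal
(3,1): flips 1 -> legal
(3,2): flips 2 -> legal
(3,6): no bracket -> illegal
(4,1): no bracket -> illegal
(4,6): no bracket -> illegal
(5,1): flips 3 -> legal
(5,2): flips 2 -> legal
(5,5): flips 2 -> legal
(5,6): no bracket -> illegal
(6,3): no bracket -> illegal
(6,4): no bracket -> illegal
(6,5): no bracket -> illegal
W mobility = 8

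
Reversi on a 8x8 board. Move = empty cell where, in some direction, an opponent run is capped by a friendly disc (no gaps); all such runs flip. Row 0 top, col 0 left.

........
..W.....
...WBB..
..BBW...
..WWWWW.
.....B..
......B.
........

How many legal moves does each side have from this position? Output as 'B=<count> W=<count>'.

-- B to move --
(0,1): no bracket -> illegal
(0,2): no bracket -> illegal
(0,3): no bracket -> illegal
(1,1): no bracket -> illegal
(1,3): flips 1 -> legal
(1,4): flips 1 -> legal
(2,1): no bracket -> illegal
(2,2): flips 1 -> legal
(3,1): no bracket -> illegal
(3,5): flips 2 -> legal
(3,6): no bracket -> illegal
(3,7): flips 1 -> legal
(4,1): no bracket -> illegal
(4,7): no bracket -> illegal
(5,1): flips 1 -> legal
(5,2): flips 3 -> legal
(5,3): flips 1 -> legal
(5,4): flips 3 -> legal
(5,6): no bracket -> illegal
(5,7): no bracket -> illegal
B mobility = 9
-- W to move --
(1,3): no bracket -> illegal
(1,4): flips 1 -> legal
(1,5): flips 2 -> legal
(1,6): flips 1 -> legal
(2,1): flips 1 -> legal
(2,2): flips 2 -> legal
(2,6): flips 2 -> legal
(3,1): flips 2 -> legal
(3,5): no bracket -> illegal
(3,6): no bracket -> illegal
(4,1): flips 1 -> legal
(5,4): no bracket -> illegal
(5,6): no bracket -> illegal
(5,7): no bracket -> illegal
(6,4): flips 1 -> legal
(6,5): flips 1 -> legal
(6,7): no bracket -> illegal
(7,5): no bracket -> illegal
(7,6): no bracket -> illegal
(7,7): flips 2 -> legal
W mobility = 11

Answer: B=9 W=11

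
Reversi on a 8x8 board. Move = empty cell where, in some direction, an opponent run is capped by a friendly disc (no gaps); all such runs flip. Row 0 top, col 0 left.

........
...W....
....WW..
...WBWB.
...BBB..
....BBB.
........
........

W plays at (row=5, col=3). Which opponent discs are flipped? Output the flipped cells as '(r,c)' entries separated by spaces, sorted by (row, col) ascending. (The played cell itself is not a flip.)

Dir NW: first cell '.' (not opp) -> no flip
Dir N: opp run (4,3) capped by W -> flip
Dir NE: opp run (4,4) capped by W -> flip
Dir W: first cell '.' (not opp) -> no flip
Dir E: opp run (5,4) (5,5) (5,6), next='.' -> no flip
Dir SW: first cell '.' (not opp) -> no flip
Dir S: first cell '.' (not opp) -> no flip
Dir SE: first cell '.' (not opp) -> no flip

Answer: (4,3) (4,4)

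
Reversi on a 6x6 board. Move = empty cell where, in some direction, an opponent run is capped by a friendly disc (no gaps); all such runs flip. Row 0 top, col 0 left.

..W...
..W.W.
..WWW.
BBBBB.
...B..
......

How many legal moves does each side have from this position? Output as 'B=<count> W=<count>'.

Answer: B=6 W=6

Derivation:
-- B to move --
(0,1): flips 2 -> legal
(0,3): no bracket -> illegal
(0,4): flips 2 -> legal
(0,5): flips 2 -> legal
(1,1): flips 1 -> legal
(1,3): flips 2 -> legal
(1,5): flips 1 -> legal
(2,1): no bracket -> illegal
(2,5): no bracket -> illegal
(3,5): no bracket -> illegal
B mobility = 6
-- W to move --
(2,0): no bracket -> illegal
(2,1): no bracket -> illegal
(2,5): no bracket -> illegal
(3,5): no bracket -> illegal
(4,0): flips 1 -> legal
(4,1): flips 1 -> legal
(4,2): flips 2 -> legal
(4,4): flips 2 -> legal
(4,5): flips 1 -> legal
(5,2): no bracket -> illegal
(5,3): flips 2 -> legal
(5,4): no bracket -> illegal
W mobility = 6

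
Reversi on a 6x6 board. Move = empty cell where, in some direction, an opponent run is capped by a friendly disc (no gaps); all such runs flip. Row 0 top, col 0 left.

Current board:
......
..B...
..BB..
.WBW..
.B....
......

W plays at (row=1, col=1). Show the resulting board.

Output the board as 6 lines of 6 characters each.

Place W at (1,1); scan 8 dirs for brackets.
Dir NW: first cell '.' (not opp) -> no flip
Dir N: first cell '.' (not opp) -> no flip
Dir NE: first cell '.' (not opp) -> no flip
Dir W: first cell '.' (not opp) -> no flip
Dir E: opp run (1,2), next='.' -> no flip
Dir SW: first cell '.' (not opp) -> no flip
Dir S: first cell '.' (not opp) -> no flip
Dir SE: opp run (2,2) capped by W -> flip
All flips: (2,2)

Answer: ......
.WB...
..WB..
.WBW..
.B....
......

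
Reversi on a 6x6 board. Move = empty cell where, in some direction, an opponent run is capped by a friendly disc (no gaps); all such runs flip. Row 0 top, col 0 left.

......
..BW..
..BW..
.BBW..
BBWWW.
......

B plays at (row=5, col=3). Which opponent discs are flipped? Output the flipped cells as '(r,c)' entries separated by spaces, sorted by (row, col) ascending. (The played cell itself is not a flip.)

Dir NW: opp run (4,2) capped by B -> flip
Dir N: opp run (4,3) (3,3) (2,3) (1,3), next='.' -> no flip
Dir NE: opp run (4,4), next='.' -> no flip
Dir W: first cell '.' (not opp) -> no flip
Dir E: first cell '.' (not opp) -> no flip
Dir SW: edge -> no flip
Dir S: edge -> no flip
Dir SE: edge -> no flip

Answer: (4,2)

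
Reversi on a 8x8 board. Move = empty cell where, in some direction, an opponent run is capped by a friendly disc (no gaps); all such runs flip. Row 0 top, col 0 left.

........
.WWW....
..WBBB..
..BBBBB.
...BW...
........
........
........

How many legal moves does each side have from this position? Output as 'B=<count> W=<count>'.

Answer: B=9 W=6

Derivation:
-- B to move --
(0,0): flips 2 -> legal
(0,1): flips 1 -> legal
(0,2): flips 3 -> legal
(0,3): flips 1 -> legal
(0,4): no bracket -> illegal
(1,0): no bracket -> illegal
(1,4): no bracket -> illegal
(2,0): no bracket -> illegal
(2,1): flips 1 -> legal
(3,1): no bracket -> illegal
(4,5): flips 1 -> legal
(5,3): flips 1 -> legal
(5,4): flips 1 -> legal
(5,5): flips 1 -> legal
B mobility = 9
-- W to move --
(1,4): flips 2 -> legal
(1,5): no bracket -> illegal
(1,6): no bracket -> illegal
(2,1): no bracket -> illegal
(2,6): flips 4 -> legal
(2,7): no bracket -> illegal
(3,1): no bracket -> illegal
(3,7): no bracket -> illegal
(4,1): no bracket -> illegal
(4,2): flips 2 -> legal
(4,5): flips 2 -> legal
(4,6): flips 2 -> legal
(4,7): no bracket -> illegal
(5,2): no bracket -> illegal
(5,3): flips 3 -> legal
(5,4): no bracket -> illegal
W mobility = 6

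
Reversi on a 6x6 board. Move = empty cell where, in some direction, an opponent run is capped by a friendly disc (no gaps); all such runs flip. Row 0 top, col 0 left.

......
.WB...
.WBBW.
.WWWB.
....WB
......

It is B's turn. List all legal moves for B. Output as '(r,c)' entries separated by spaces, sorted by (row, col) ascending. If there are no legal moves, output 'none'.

Answer: (0,0) (1,0) (1,4) (2,0) (2,5) (3,0) (4,0) (4,1) (4,2) (4,3) (5,4) (5,5)

Derivation:
(0,0): flips 1 -> legal
(0,1): no bracket -> illegal
(0,2): no bracket -> illegal
(1,0): flips 1 -> legal
(1,3): no bracket -> illegal
(1,4): flips 1 -> legal
(1,5): no bracket -> illegal
(2,0): flips 1 -> legal
(2,5): flips 1 -> legal
(3,0): flips 4 -> legal
(3,5): no bracket -> illegal
(4,0): flips 1 -> legal
(4,1): flips 1 -> legal
(4,2): flips 1 -> legal
(4,3): flips 2 -> legal
(5,3): no bracket -> illegal
(5,4): flips 1 -> legal
(5,5): flips 2 -> legal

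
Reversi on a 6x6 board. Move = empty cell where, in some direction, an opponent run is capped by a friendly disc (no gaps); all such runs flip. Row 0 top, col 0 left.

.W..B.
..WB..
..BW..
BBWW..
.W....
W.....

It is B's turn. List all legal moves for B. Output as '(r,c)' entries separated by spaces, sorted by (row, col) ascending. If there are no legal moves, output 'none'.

(0,0): no bracket -> illegal
(0,2): flips 1 -> legal
(0,3): no bracket -> illegal
(1,0): no bracket -> illegal
(1,1): flips 1 -> legal
(1,4): no bracket -> illegal
(2,1): no bracket -> illegal
(2,4): flips 1 -> legal
(3,4): flips 2 -> legal
(4,0): no bracket -> illegal
(4,2): flips 1 -> legal
(4,3): flips 2 -> legal
(4,4): flips 1 -> legal
(5,1): flips 1 -> legal
(5,2): flips 1 -> legal

Answer: (0,2) (1,1) (2,4) (3,4) (4,2) (4,3) (4,4) (5,1) (5,2)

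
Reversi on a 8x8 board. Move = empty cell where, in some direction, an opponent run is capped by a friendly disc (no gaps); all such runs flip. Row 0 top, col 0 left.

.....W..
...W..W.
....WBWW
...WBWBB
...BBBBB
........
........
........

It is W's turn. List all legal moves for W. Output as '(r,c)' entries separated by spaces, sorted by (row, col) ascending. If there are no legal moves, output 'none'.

Answer: (1,5) (5,2) (5,3) (5,4) (5,5) (5,6) (5,7)

Derivation:
(1,4): no bracket -> illegal
(1,5): flips 1 -> legal
(2,3): no bracket -> illegal
(3,2): no bracket -> illegal
(4,2): no bracket -> illegal
(5,2): flips 3 -> legal
(5,3): flips 2 -> legal
(5,4): flips 4 -> legal
(5,5): flips 2 -> legal
(5,6): flips 2 -> legal
(5,7): flips 3 -> legal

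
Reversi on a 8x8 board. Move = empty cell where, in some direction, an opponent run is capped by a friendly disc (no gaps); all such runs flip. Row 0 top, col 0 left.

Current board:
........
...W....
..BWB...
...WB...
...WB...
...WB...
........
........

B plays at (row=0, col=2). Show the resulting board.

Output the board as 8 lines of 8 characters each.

Answer: ..B.....
...B....
..BWB...
...WB...
...WB...
...WB...
........
........

Derivation:
Place B at (0,2); scan 8 dirs for brackets.
Dir NW: edge -> no flip
Dir N: edge -> no flip
Dir NE: edge -> no flip
Dir W: first cell '.' (not opp) -> no flip
Dir E: first cell '.' (not opp) -> no flip
Dir SW: first cell '.' (not opp) -> no flip
Dir S: first cell '.' (not opp) -> no flip
Dir SE: opp run (1,3) capped by B -> flip
All flips: (1,3)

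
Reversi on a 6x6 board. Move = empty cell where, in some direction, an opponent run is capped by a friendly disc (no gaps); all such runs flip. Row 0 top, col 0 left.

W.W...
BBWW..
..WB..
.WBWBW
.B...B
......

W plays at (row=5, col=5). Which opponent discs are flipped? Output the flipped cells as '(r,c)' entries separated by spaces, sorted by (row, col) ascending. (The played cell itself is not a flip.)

Dir NW: first cell '.' (not opp) -> no flip
Dir N: opp run (4,5) capped by W -> flip
Dir NE: edge -> no flip
Dir W: first cell '.' (not opp) -> no flip
Dir E: edge -> no flip
Dir SW: edge -> no flip
Dir S: edge -> no flip
Dir SE: edge -> no flip

Answer: (4,5)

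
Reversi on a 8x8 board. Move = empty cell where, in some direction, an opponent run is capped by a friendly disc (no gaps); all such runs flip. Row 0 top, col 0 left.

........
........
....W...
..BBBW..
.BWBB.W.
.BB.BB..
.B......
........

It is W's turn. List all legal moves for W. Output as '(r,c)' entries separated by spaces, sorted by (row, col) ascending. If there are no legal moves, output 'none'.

Answer: (2,2) (3,1) (4,0) (4,5) (5,3) (6,0) (6,2) (6,4)

Derivation:
(2,1): no bracket -> illegal
(2,2): flips 1 -> legal
(2,3): no bracket -> illegal
(2,5): no bracket -> illegal
(3,0): no bracket -> illegal
(3,1): flips 3 -> legal
(4,0): flips 1 -> legal
(4,5): flips 2 -> legal
(5,0): no bracket -> illegal
(5,3): flips 1 -> legal
(5,6): no bracket -> illegal
(6,0): flips 1 -> legal
(6,2): flips 1 -> legal
(6,3): no bracket -> illegal
(6,4): flips 4 -> legal
(6,5): no bracket -> illegal
(6,6): no bracket -> illegal
(7,0): no bracket -> illegal
(7,1): no bracket -> illegal
(7,2): no bracket -> illegal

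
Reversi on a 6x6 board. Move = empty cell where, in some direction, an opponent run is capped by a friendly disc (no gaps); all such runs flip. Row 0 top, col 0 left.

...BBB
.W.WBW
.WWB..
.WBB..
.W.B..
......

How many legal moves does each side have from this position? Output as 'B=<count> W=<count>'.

Answer: B=8 W=6

Derivation:
-- B to move --
(0,0): flips 2 -> legal
(0,1): no bracket -> illegal
(0,2): no bracket -> illegal
(1,0): flips 1 -> legal
(1,2): flips 2 -> legal
(2,0): flips 2 -> legal
(2,4): no bracket -> illegal
(2,5): flips 1 -> legal
(3,0): flips 1 -> legal
(4,0): flips 3 -> legal
(4,2): no bracket -> illegal
(5,0): flips 1 -> legal
(5,1): no bracket -> illegal
(5,2): no bracket -> illegal
B mobility = 8
-- W to move --
(0,2): no bracket -> illegal
(1,2): no bracket -> illegal
(2,4): flips 1 -> legal
(2,5): no bracket -> illegal
(3,4): flips 2 -> legal
(4,2): flips 1 -> legal
(4,4): flips 1 -> legal
(5,2): no bracket -> illegal
(5,3): flips 3 -> legal
(5,4): flips 2 -> legal
W mobility = 6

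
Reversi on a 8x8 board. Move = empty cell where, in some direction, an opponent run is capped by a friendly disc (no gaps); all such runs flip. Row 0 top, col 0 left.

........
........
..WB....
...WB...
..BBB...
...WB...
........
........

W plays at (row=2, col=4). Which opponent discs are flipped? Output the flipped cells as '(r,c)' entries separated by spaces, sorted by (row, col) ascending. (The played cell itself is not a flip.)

Dir NW: first cell '.' (not opp) -> no flip
Dir N: first cell '.' (not opp) -> no flip
Dir NE: first cell '.' (not opp) -> no flip
Dir W: opp run (2,3) capped by W -> flip
Dir E: first cell '.' (not opp) -> no flip
Dir SW: first cell 'W' (not opp) -> no flip
Dir S: opp run (3,4) (4,4) (5,4), next='.' -> no flip
Dir SE: first cell '.' (not opp) -> no flip

Answer: (2,3)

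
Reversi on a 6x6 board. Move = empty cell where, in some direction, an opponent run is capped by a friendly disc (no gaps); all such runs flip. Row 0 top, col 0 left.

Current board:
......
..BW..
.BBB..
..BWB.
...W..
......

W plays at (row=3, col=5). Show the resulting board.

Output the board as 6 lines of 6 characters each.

Place W at (3,5); scan 8 dirs for brackets.
Dir NW: first cell '.' (not opp) -> no flip
Dir N: first cell '.' (not opp) -> no flip
Dir NE: edge -> no flip
Dir W: opp run (3,4) capped by W -> flip
Dir E: edge -> no flip
Dir SW: first cell '.' (not opp) -> no flip
Dir S: first cell '.' (not opp) -> no flip
Dir SE: edge -> no flip
All flips: (3,4)

Answer: ......
..BW..
.BBB..
..BWWW
...W..
......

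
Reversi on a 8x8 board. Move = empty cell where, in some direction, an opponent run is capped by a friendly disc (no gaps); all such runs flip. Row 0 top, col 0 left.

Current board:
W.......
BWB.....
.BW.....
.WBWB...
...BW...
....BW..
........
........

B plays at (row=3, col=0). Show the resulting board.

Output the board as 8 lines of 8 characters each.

Answer: W.......
BWB.....
.BW.....
BBBWB...
...BW...
....BW..
........
........

Derivation:
Place B at (3,0); scan 8 dirs for brackets.
Dir NW: edge -> no flip
Dir N: first cell '.' (not opp) -> no flip
Dir NE: first cell 'B' (not opp) -> no flip
Dir W: edge -> no flip
Dir E: opp run (3,1) capped by B -> flip
Dir SW: edge -> no flip
Dir S: first cell '.' (not opp) -> no flip
Dir SE: first cell '.' (not opp) -> no flip
All flips: (3,1)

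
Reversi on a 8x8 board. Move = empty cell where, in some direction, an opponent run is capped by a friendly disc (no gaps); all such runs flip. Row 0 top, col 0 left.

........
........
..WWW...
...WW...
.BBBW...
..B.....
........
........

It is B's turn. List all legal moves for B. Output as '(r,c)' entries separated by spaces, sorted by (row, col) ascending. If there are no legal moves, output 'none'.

(1,1): no bracket -> illegal
(1,2): no bracket -> illegal
(1,3): flips 2 -> legal
(1,4): no bracket -> illegal
(1,5): flips 2 -> legal
(2,1): no bracket -> illegal
(2,5): flips 1 -> legal
(3,1): no bracket -> illegal
(3,2): no bracket -> illegal
(3,5): no bracket -> illegal
(4,5): flips 1 -> legal
(5,3): no bracket -> illegal
(5,4): no bracket -> illegal
(5,5): no bracket -> illegal

Answer: (1,3) (1,5) (2,5) (4,5)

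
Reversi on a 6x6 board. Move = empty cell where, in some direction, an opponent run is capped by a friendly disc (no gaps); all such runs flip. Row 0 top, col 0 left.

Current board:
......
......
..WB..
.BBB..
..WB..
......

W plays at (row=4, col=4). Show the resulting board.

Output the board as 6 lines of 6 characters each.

Answer: ......
......
..WB..
.BBW..
..WWW.
......

Derivation:
Place W at (4,4); scan 8 dirs for brackets.
Dir NW: opp run (3,3) capped by W -> flip
Dir N: first cell '.' (not opp) -> no flip
Dir NE: first cell '.' (not opp) -> no flip
Dir W: opp run (4,3) capped by W -> flip
Dir E: first cell '.' (not opp) -> no flip
Dir SW: first cell '.' (not opp) -> no flip
Dir S: first cell '.' (not opp) -> no flip
Dir SE: first cell '.' (not opp) -> no flip
All flips: (3,3) (4,3)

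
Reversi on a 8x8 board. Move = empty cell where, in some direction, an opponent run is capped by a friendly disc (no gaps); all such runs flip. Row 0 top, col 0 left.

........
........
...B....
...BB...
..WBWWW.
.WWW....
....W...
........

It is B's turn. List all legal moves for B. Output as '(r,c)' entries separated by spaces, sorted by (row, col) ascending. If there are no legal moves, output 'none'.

(3,1): no bracket -> illegal
(3,2): no bracket -> illegal
(3,5): no bracket -> illegal
(3,6): no bracket -> illegal
(3,7): no bracket -> illegal
(4,0): no bracket -> illegal
(4,1): flips 1 -> legal
(4,7): flips 3 -> legal
(5,0): no bracket -> illegal
(5,4): flips 1 -> legal
(5,5): flips 1 -> legal
(5,6): flips 1 -> legal
(5,7): no bracket -> illegal
(6,0): flips 2 -> legal
(6,1): flips 1 -> legal
(6,2): no bracket -> illegal
(6,3): flips 1 -> legal
(6,5): no bracket -> illegal
(7,3): no bracket -> illegal
(7,4): no bracket -> illegal
(7,5): no bracket -> illegal

Answer: (4,1) (4,7) (5,4) (5,5) (5,6) (6,0) (6,1) (6,3)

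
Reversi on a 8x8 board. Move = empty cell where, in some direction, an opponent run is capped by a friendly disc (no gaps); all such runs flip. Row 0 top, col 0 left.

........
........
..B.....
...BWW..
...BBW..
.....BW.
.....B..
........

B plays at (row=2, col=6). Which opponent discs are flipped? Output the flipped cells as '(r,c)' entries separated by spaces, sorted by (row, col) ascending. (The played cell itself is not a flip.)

Answer: (3,5)

Derivation:
Dir NW: first cell '.' (not opp) -> no flip
Dir N: first cell '.' (not opp) -> no flip
Dir NE: first cell '.' (not opp) -> no flip
Dir W: first cell '.' (not opp) -> no flip
Dir E: first cell '.' (not opp) -> no flip
Dir SW: opp run (3,5) capped by B -> flip
Dir S: first cell '.' (not opp) -> no flip
Dir SE: first cell '.' (not opp) -> no flip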